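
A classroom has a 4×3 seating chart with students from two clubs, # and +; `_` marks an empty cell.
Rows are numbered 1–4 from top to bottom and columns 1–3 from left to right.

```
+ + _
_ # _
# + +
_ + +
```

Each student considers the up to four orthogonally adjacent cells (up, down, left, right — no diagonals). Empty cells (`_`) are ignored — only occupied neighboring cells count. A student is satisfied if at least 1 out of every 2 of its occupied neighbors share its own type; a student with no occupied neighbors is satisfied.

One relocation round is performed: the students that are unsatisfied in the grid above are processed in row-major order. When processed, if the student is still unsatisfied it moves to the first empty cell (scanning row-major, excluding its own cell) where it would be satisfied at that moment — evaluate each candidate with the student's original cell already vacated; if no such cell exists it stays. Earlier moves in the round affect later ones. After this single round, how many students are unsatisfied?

0

Initially unsatisfied (in order): (2,2), (3,1).
  (2,2) → (2,1).
  (3,1): now satisfied by earlier moves; stays.
Resulting grid:
+ + _
# _ _
# + +
_ + +
All satisfied now.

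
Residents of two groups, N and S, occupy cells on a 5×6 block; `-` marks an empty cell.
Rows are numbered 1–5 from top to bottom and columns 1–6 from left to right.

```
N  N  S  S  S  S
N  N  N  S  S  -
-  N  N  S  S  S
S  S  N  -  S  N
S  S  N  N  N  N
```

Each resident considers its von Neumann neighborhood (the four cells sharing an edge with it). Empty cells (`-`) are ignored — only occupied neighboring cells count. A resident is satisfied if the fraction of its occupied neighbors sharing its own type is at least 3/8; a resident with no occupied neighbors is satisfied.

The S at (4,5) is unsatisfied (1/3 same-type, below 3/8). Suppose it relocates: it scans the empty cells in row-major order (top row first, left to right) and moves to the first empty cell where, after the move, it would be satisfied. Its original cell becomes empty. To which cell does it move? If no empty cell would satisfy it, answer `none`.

(2,6)

Vacating (4,5). Empty cells in order:
  (2,6): 3/3 same-type → satisfied — stop here.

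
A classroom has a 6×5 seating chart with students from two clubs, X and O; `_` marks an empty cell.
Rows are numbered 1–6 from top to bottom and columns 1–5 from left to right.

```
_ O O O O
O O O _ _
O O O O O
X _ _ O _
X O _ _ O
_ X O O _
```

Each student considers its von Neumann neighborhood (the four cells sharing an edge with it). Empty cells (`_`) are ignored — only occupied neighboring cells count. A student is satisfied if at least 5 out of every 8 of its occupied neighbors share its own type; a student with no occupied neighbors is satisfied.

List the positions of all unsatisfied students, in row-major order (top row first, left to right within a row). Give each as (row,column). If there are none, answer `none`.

(4,1), (5,1), (5,2), (6,2), (6,3)

(1,2)O 2/2 satisfied
(1,3)O 3/3 satisfied
(1,4)O 2/2 satisfied
(1,5)O 1/1 satisfied
(2,1)O 2/2 satisfied
(2,2)O 4/4 satisfied
(2,3)O 3/3 satisfied
(3,1)O 2/3 satisfied
(3,2)O 3/3 satisfied
(3,3)O 3/3 satisfied
(3,4)O 3/3 satisfied
(3,5)O 1/1 satisfied
(4,1)X 1/2 not
(4,4)O 1/1 satisfied
(5,1)X 1/2 not
(5,2)O 0/2 not
(5,5)O 0/0 satisfied
(6,2)X 0/2 not
(6,3)O 1/2 not
(6,4)O 1/1 satisfied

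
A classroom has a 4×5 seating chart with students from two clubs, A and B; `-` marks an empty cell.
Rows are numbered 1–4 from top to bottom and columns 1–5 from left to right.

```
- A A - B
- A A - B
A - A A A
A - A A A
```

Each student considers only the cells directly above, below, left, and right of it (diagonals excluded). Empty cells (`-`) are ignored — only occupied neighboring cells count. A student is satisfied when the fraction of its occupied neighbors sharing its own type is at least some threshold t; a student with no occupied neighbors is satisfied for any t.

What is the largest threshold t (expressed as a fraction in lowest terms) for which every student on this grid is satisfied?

1/2

(1,2)A 2/2
(1,3)A 2/2
(1,5)B 1/1
(2,2)A 2/2
(2,3)A 3/3
(2,5)B 1/2
(3,1)A 1/1
(3,3)A 3/3
(3,4)A 3/3
(3,5)A 2/3
(4,1)A 1/1
(4,3)A 2/2
(4,4)A 3/3
(4,5)A 2/2
The smallest same-type fraction is 1/2 at (2,5), which reduces to 1/2. Any threshold above that leaves this student unsatisfied.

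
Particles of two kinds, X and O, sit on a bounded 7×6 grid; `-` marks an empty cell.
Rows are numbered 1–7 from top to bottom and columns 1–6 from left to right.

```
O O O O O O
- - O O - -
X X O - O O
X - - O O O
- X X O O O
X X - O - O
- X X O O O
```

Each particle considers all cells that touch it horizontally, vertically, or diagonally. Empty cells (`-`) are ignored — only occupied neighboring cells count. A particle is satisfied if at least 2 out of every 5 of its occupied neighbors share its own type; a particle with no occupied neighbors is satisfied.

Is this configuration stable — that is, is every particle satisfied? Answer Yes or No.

(1,1)O 1/1 ✓
(1,2)O 3/3 ✓
(1,3)O 4/4 ✓
(1,4)O 4/4 ✓
(1,5)O 3/3 ✓
(1,6)O 1/1 ✓
(2,3)O 5/6 ✓
(2,4)O 6/6 ✓
(3,1)X 2/2 ✓
(3,2)X 2/4 ✓
(3,3)O 3/4 ✓
(3,5)O 5/5 ✓
(3,6)O 3/3 ✓
(4,1)X 3/3 ✓
(4,4)O 5/6 ✓
(4,5)O 7/7 ✓
(4,6)O 5/5 ✓
(5,2)X 4/4 ✓
(5,3)X 2/5 ✓
(5,4)O 4/5 ✓
(5,5)O 7/7 ✓
(5,6)O 4/4 ✓
(6,1)X 3/3 ✓
(6,2)X 5/5 ✓
(6,4)O 4/6 ✓
(6,6)O 4/4 ✓
(7,2)X 3/3 ✓
(7,3)X 2/4 ✓
(7,4)O 2/3 ✓
(7,5)O 4/4 ✓
(7,6)O 2/2 ✓
All meet the threshold, so the configuration is stable.

Yes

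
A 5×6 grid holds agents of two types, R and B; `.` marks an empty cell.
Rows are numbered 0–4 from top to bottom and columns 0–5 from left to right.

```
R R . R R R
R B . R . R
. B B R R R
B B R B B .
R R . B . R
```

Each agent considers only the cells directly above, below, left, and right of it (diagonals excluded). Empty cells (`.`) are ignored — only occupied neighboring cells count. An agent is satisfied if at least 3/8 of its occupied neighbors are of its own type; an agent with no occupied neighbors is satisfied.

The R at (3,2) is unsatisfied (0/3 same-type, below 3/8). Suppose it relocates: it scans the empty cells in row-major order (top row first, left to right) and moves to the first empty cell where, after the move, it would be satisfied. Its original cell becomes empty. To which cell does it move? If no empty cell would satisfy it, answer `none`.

(0,2)

Vacating (3,2). Empty cells in order:
  (0,2): 2/2 same-type → satisfied — stop here.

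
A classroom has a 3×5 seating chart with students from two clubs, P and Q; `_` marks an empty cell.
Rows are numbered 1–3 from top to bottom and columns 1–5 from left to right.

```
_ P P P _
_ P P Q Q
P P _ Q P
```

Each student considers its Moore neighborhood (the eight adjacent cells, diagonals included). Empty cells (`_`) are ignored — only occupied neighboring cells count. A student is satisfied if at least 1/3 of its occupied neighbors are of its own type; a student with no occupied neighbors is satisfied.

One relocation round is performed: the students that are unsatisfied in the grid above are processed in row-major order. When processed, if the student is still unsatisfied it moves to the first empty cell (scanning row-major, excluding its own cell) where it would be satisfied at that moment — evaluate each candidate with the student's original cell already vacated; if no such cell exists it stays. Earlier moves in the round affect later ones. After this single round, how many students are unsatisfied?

0

Initially unsatisfied (in order): (3,5).
  (3,5) → (1,1).
Resulting grid:
P P P P _
_ P P Q Q
P P _ Q _
All satisfied now.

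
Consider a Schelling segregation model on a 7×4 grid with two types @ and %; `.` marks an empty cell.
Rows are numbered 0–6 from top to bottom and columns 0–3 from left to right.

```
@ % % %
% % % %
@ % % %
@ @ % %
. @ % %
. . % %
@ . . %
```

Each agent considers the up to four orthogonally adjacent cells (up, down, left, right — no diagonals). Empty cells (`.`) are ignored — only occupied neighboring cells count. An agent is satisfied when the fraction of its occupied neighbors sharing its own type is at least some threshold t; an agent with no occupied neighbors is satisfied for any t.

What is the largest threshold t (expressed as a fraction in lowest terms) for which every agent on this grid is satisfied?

0/1

(0,0)@ 0/2
(0,1)% 2/3
(0,2)% 3/3
(0,3)% 2/2
(1,0)% 1/3
(1,1)% 4/4
(1,2)% 4/4
(1,3)% 3/3
(2,0)@ 1/3
(2,1)% 2/4
(2,2)% 4/4
(2,3)% 3/3
(3,0)@ 2/2
(3,1)@ 2/4
(3,2)% 3/4
(3,3)% 3/3
(4,1)@ 1/2
(4,2)% 3/4
(4,3)% 3/3
(5,2)% 2/2
(5,3)% 3/3
(6,0)@ — no occupied neighbors
(6,3)% 1/1
The smallest same-type fraction is 0/2 at (0,0), which reduces to 0/1. Any threshold above that leaves this agent unsatisfied.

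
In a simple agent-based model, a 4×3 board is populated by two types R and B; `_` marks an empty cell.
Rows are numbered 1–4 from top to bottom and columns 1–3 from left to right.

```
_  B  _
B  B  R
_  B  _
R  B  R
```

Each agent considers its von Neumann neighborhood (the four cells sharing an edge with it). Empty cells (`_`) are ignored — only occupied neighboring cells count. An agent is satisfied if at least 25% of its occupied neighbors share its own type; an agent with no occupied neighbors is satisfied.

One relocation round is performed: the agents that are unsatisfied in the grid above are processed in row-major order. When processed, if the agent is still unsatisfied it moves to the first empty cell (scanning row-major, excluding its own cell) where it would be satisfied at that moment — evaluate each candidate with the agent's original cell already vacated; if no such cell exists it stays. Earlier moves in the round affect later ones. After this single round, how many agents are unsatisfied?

1

Initially unsatisfied (in order): (2,3), (4,1), (4,3).
  (2,3) → (3,1).
  (4,1): now satisfied by earlier moves; stays.
  (4,3): no empty cell satisfies it; stays.
Resulting grid:
_ B _
B B _
R B _
R B R
Unsatisfied now: (4,3).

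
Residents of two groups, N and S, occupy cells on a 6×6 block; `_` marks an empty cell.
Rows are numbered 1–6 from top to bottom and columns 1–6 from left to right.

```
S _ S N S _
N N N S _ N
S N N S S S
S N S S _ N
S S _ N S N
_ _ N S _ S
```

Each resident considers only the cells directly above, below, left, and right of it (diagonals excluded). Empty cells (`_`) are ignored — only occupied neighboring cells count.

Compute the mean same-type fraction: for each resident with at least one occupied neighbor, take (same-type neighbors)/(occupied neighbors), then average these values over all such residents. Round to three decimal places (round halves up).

(1,1)S 0/1
(1,3)S 0/2
(1,4)N 0/3
(1,5)S 0/1
(2,1)N 1/3
(2,2)N 3/3
(2,3)N 2/4
(2,4)S 1/3
(2,6)N 0/1
(3,1)S 1/3
(3,2)N 3/4
(3,3)N 2/4
(3,4)S 3/4
(3,5)S 2/2
(3,6)S 1/3
(4,1)S 2/3
(4,2)N 1/4
(4,3)S 1/3
(4,4)S 2/3
(4,6)N 1/2
(5,1)S 2/2
(5,2)S 1/2
(5,4)N 0/3
(5,5)S 0/2
(5,6)N 1/3
(6,3)N 0/1
(6,4)S 0/2
(6,6)S 0/1
Sum over 28 residents: 0/1 + 0/2 + 0/3 + 0/1 + 1/3 + 3/3 + 2/4 + 1/3 + 0/1 + 1/3 + 3/4 + 2/4 + 3/4 + 2/2 + 1/3 + 2/3 + 1/4 + 1/3 + 2/3 + 1/2 + 2/2 + 1/2 + 0/3 + 0/2 + 1/3 + 0/1 + 0/2 + 0/1 = 121/12; mean = 121/12 ÷ 28 = 121/336 = 0.360119… → 0.360.

0.360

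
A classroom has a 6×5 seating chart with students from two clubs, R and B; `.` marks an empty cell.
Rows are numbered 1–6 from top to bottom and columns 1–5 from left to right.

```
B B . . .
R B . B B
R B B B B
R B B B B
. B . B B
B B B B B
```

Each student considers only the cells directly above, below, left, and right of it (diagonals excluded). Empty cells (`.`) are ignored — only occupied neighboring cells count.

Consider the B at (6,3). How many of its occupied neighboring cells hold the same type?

Occupied neighbors of (6,3): (6,2)=B, (6,4)=B.
Same type (B): 2 of 2.

2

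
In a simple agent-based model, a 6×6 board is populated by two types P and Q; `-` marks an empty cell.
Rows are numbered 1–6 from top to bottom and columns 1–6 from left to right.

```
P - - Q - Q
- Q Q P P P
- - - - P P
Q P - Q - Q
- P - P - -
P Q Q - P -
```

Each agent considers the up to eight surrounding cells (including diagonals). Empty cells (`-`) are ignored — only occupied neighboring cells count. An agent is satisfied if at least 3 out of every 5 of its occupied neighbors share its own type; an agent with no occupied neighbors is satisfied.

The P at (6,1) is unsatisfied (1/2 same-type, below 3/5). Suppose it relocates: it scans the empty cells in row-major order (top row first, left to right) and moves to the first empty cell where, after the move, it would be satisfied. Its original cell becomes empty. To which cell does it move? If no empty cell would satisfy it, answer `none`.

(1,5)

Vacating (6,1). Empty cells in order:
  (1,2): 1/3 same-type → still unsatisfied.
  (1,3): 1/4 same-type → still unsatisfied.
  (1,5): 3/5 same-type → satisfied — stop here.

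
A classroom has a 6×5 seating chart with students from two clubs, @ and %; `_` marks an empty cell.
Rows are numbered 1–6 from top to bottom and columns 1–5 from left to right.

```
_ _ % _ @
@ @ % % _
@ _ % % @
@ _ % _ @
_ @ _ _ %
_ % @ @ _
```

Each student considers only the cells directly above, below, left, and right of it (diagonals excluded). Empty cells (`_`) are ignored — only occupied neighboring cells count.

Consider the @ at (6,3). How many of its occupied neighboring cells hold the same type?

Occupied neighbors of (6,3): (6,2)=%, (6,4)=@.
Same type (@): 1 of 2.

1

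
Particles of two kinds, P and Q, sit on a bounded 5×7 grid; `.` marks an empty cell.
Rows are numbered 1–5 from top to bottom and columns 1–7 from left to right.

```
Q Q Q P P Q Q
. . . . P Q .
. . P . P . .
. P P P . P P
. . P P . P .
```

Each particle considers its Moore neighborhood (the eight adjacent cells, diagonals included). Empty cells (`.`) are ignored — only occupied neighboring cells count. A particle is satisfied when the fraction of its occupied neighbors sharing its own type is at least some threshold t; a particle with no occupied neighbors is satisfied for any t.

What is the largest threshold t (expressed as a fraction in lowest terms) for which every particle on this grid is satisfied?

Row 1: (1,1)Q 1/1 · (1,2)Q 2/2 · (1,3)Q 1/2 · (1,4)P 2/3 · (1,5)P 2/4 · (1,6)Q 2/4 · (1,7)Q 2/2
Row 2: (2,5)P 3/5 · (2,6)Q 2/5
Row 3: (3,3)P 3/3 · (3,5)P 3/4
Row 4: (4,2)P 3/3 · (4,3)P 5/5 · (4,4)P 5/5 · (4,6)P 3/3 · (4,7)P 2/2
Row 5: (5,3)P 4/4 · (5,4)P 3/3 · (5,6)P 2/2
The smallest same-type fraction is 2/5 at (2,6), which reduces to 2/5. Any threshold above that leaves this particle unsatisfied.

2/5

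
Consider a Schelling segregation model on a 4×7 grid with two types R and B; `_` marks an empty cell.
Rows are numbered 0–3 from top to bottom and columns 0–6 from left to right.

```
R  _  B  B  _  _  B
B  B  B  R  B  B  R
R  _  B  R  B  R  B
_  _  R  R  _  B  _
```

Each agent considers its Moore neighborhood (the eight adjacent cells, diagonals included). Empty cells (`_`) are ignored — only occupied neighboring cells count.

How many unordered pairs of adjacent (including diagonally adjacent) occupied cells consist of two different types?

25

Scan each occupied cell's neighbors to the right and below (and the two forward diagonals) so each pair is counted once.
Row 0: R(0,0)–B(1,0)≠ R(0,0)–B(1,1)≠ B(0,2)–B(0,3)= B(0,2)–B(1,2)= B(0,2)–R(1,3)≠ B(0,2)–B(1,1)= B(0,3)–R(1,3)≠ B(0,3)–B(1,4)= B(0,3)–B(1,2)= B(0,6)–R(1,6)≠ B(0,6)–B(1,5)=  → 5/11 unlike.
Row 1: B(1,0)–B(1,1)= B(1,0)–R(2,0)≠ B(1,1)–B(1,2)= B(1,1)–B(2,2)= B(1,1)–R(2,0)≠ B(1,2)–R(1,3)≠ B(1,2)–B(2,2)= B(1,2)–R(2,3)≠ R(1,3)–B(1,4)≠ R(1,3)–R(2,3)= R(1,3)–B(2,4)≠ R(1,3)–B(2,2)≠ B(1,4)–B(1,5)= B(1,4)–B(2,4)= B(1,4)–R(2,5)≠ B(1,4)–R(2,3)≠ B(1,5)–R(1,6)≠ B(1,5)–R(2,5)≠ B(1,5)–B(2,6)= B(1,5)–B(2,4)= R(1,6)–B(2,6)≠ R(1,6)–R(2,5)=  → 12/22 unlike.
Row 2: B(2,2)–R(2,3)≠ B(2,2)–R(3,2)≠ B(2,2)–R(3,3)≠ R(2,3)–B(2,4)≠ R(2,3)–R(3,3)= R(2,3)–R(3,2)= B(2,4)–R(2,5)≠ B(2,4)–B(3,5)= B(2,4)–R(3,3)≠ R(2,5)–B(2,6)≠ R(2,5)–B(3,5)≠ B(2,6)–B(3,5)=  → 8/12 unlike.
Row 3: R(3,2)–R(3,3)=  → 0/1 unlike.
Total adjacent occupied pairs: 46; unlike-type pairs: 25.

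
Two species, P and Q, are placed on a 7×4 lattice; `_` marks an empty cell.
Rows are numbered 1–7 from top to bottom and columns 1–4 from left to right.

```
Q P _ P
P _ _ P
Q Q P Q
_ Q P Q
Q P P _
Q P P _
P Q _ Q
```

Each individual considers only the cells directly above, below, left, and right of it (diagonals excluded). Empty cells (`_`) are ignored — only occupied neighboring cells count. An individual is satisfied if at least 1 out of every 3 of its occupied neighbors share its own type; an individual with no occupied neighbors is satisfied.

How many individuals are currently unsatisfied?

5

(1,1)Q 0/2 ✗
(1,2)P 0/1 ✗
(1,4)P 1/1 ✓
(2,1)P 0/2 ✗
(2,4)P 1/2 ✓
(3,1)Q 1/2 ✓
(3,2)Q 2/3 ✓
(3,3)P 1/3 ✓
(3,4)Q 1/3 ✓
(4,2)Q 1/3 ✓
(4,3)P 2/4 ✓
(4,4)Q 1/2 ✓
(5,1)Q 1/2 ✓
(5,2)P 2/4 ✓
(5,3)P 3/3 ✓
(6,1)Q 1/3 ✓
(6,2)P 2/4 ✓
(6,3)P 2/2 ✓
(7,1)P 0/2 ✗
(7,2)Q 0/2 ✗
(7,4)Q 0/0 ✓
Unsatisfied: (1,1), (1,2), (2,1), (7,1), (7,2) — 5 in total.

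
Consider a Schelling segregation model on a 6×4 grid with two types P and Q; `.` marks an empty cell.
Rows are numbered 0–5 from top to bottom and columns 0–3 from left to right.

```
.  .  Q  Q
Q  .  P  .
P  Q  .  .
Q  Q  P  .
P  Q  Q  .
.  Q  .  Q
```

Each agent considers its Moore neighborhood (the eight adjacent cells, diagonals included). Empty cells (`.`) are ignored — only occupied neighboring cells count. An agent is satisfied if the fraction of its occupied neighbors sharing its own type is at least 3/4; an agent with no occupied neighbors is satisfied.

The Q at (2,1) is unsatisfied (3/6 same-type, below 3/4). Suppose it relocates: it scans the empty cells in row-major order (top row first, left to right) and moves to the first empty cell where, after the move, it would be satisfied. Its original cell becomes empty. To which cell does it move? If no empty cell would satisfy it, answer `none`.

(0,0)

Vacating (2,1). Empty cells in order:
  (0,0): 1/1 same-type → satisfied — stop here.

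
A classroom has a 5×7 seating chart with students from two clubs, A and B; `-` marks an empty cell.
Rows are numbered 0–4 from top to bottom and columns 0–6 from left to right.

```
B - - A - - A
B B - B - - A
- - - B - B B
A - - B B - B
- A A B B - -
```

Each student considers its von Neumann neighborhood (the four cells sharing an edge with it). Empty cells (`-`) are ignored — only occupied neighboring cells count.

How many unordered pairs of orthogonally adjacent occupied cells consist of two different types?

Scan each occupied cell's neighbors to the right and below so each pair is counted once.
Row 0: B(0,0)–B(1,0)= A(0,3)–B(1,3)≠ A(0,6)–A(1,6)=  → 1/3 unlike.
Row 1: B(1,0)–B(1,1)= B(1,3)–B(2,3)= A(1,6)–B(2,6)≠  → 1/3 unlike.
Row 2: B(2,3)–B(3,3)= B(2,5)–B(2,6)= B(2,6)–B(3,6)=  → 0/3 unlike.
Row 3: B(3,3)–B(3,4)= B(3,3)–B(4,3)= B(3,4)–B(4,4)=  → 0/3 unlike.
Row 4: A(4,1)–A(4,2)= A(4,2)–B(4,3)≠ B(4,3)–B(4,4)=  → 1/3 unlike.
Total adjacent occupied pairs: 15; unlike-type pairs: 3.

3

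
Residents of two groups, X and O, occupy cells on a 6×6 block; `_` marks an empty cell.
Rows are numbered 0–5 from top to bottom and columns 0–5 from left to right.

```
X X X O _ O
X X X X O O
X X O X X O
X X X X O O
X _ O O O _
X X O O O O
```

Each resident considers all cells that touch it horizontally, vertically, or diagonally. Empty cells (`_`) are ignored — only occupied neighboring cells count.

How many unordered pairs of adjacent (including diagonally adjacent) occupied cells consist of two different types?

Scan each occupied cell's neighbors to the right and below (and the two forward diagonals) so each pair is counted once.
Row 0: X(0,0)–X(0,1)= X(0,0)–X(1,0)= X(0,0)–X(1,1)= X(0,1)–X(0,2)= X(0,1)–X(1,1)= X(0,1)–X(1,2)= X(0,1)–X(1,0)= X(0,2)–O(0,3)≠ X(0,2)–X(1,2)= X(0,2)–X(1,3)= X(0,2)–X(1,1)= O(0,3)–X(1,3)≠ O(0,3)–O(1,4)= O(0,3)–X(1,2)≠ O(0,5)–O(1,5)= O(0,5)–O(1,4)=  → 3/16 unlike.
Row 1: X(1,0)–X(1,1)= X(1,0)–X(2,0)= X(1,0)–X(2,1)= X(1,1)–X(1,2)= X(1,1)–X(2,1)= X(1,1)–O(2,2)≠ X(1,1)–X(2,0)= X(1,2)–X(1,3)= X(1,2)–O(2,2)≠ X(1,2)–X(2,3)= X(1,2)–X(2,1)= X(1,3)–O(1,4)≠ X(1,3)–X(2,3)= X(1,3)–X(2,4)= X(1,3)–O(2,2)≠ O(1,4)–O(1,5)= O(1,4)–X(2,4)≠ O(1,4)–O(2,5)= O(1,4)–X(2,3)≠ O(1,5)–O(2,5)= O(1,5)–X(2,4)≠  → 7/21 unlike.
Row 2: X(2,0)–X(2,1)= X(2,0)–X(3,0)= X(2,0)–X(3,1)= X(2,1)–O(2,2)≠ X(2,1)–X(3,1)= X(2,1)–X(3,2)= X(2,1)–X(3,0)= O(2,2)–X(2,3)≠ O(2,2)–X(3,2)≠ O(2,2)–X(3,3)≠ O(2,2)–X(3,1)≠ X(2,3)–X(2,4)= X(2,3)–X(3,3)= X(2,3)–O(3,4)≠ X(2,3)–X(3,2)= X(2,4)–O(2,5)≠ X(2,4)–O(3,4)≠ X(2,4)–O(3,5)≠ X(2,4)–X(3,3)= O(2,5)–O(3,5)= O(2,5)–O(3,4)=  → 9/21 unlike.
Row 3: X(3,0)–X(3,1)= X(3,0)–X(4,0)= X(3,1)–X(3,2)= X(3,1)–O(4,2)≠ X(3,1)–X(4,0)= X(3,2)–X(3,3)= X(3,2)–O(4,2)≠ X(3,2)–O(4,3)≠ X(3,3)–O(3,4)≠ X(3,3)–O(4,3)≠ X(3,3)–O(4,4)≠ X(3,3)–O(4,2)≠ O(3,4)–O(3,5)= O(3,4)–O(4,4)= O(3,4)–O(4,3)= O(3,5)–O(4,4)=  → 7/16 unlike.
Row 4: X(4,0)–X(5,0)= X(4,0)–X(5,1)= O(4,2)–O(4,3)= O(4,2)–O(5,2)= O(4,2)–O(5,3)= O(4,2)–X(5,1)≠ O(4,3)–O(4,4)= O(4,3)–O(5,3)= O(4,3)–O(5,4)= O(4,3)–O(5,2)= O(4,4)–O(5,4)= O(4,4)–O(5,5)= O(4,4)–O(5,3)=  → 1/13 unlike.
Row 5: X(5,0)–X(5,1)= X(5,1)–O(5,2)≠ O(5,2)–O(5,3)= O(5,3)–O(5,4)= O(5,4)–O(5,5)=  → 1/5 unlike.
Total adjacent occupied pairs: 92; unlike-type pairs: 28.

28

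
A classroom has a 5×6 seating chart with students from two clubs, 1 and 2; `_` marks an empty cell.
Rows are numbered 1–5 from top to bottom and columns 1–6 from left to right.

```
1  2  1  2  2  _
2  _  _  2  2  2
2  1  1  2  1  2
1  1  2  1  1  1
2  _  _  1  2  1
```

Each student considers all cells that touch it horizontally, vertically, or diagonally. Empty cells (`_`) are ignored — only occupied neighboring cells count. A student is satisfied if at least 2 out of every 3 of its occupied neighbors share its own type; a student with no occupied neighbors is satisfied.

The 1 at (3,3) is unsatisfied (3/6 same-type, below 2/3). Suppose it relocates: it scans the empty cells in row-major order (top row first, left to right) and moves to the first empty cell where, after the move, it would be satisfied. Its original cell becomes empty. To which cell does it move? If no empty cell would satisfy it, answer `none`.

Vacating (3,3). Empty cells in order:
  (1,6): 0/3 same-type → still unsatisfied.
  (2,2): 3/6 same-type → still unsatisfied.
  (2,3): 2/6 same-type → still unsatisfied.
  (5,2): 2/4 same-type → still unsatisfied.
  (5,3): 3/4 same-type → satisfied — stop here.

(5,3)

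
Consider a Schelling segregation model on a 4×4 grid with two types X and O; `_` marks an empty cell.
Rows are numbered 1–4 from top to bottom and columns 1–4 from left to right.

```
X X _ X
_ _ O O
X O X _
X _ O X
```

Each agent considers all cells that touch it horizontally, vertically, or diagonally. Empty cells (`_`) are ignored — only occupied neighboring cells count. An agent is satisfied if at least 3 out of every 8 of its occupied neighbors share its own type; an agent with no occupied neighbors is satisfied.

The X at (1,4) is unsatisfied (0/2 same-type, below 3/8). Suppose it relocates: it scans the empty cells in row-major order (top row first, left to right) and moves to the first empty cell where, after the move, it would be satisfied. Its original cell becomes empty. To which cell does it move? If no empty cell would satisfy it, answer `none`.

(2,1)

Vacating (1,4). Empty cells in order:
  (1,3): 1/3 same-type → still unsatisfied.
  (2,1): 3/4 same-type → satisfied — stop here.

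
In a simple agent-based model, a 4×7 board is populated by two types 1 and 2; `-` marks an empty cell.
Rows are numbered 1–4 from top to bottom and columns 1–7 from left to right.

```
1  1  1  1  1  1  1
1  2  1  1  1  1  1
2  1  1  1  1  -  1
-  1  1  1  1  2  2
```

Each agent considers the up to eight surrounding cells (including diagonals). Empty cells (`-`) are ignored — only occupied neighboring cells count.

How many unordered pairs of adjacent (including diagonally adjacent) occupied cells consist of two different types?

14

Scan each occupied cell's neighbors to the right and below (and the two forward diagonals) so each pair is counted once.
Row 1: 1(1,1)–1(1,2)= 1(1,1)–1(2,1)= 1(1,1)–2(2,2)≠ 1(1,2)–1(1,3)= 1(1,2)–2(2,2)≠ 1(1,2)–1(2,3)= 1(1,2)–1(2,1)= 1(1,3)–1(1,4)= 1(1,3)–1(2,3)= 1(1,3)–1(2,4)= 1(1,3)–2(2,2)≠ 1(1,4)–1(1,5)= 1(1,4)–1(2,4)= 1(1,4)–1(2,5)= 1(1,4)–1(2,3)= 1(1,5)–1(1,6)= 1(1,5)–1(2,5)= 1(1,5)–1(2,6)= 1(1,5)–1(2,4)= 1(1,6)–1(1,7)= 1(1,6)–1(2,6)= 1(1,6)–1(2,7)= 1(1,6)–1(2,5)= 1(1,7)–1(2,7)= 1(1,7)–1(2,6)=  → 3/25 unlike.
Row 2: 1(2,1)–2(2,2)≠ 1(2,1)–2(3,1)≠ 1(2,1)–1(3,2)= 2(2,2)–1(2,3)≠ 2(2,2)–1(3,2)≠ 2(2,2)–1(3,3)≠ 2(2,2)–2(3,1)= 1(2,3)–1(2,4)= 1(2,3)–1(3,3)= 1(2,3)–1(3,4)= 1(2,3)–1(3,2)= 1(2,4)–1(2,5)= 1(2,4)–1(3,4)= 1(2,4)–1(3,5)= 1(2,4)–1(3,3)= 1(2,5)–1(2,6)= 1(2,5)–1(3,5)= 1(2,5)–1(3,4)= 1(2,6)–1(2,7)= 1(2,6)–1(3,7)= 1(2,6)–1(3,5)= 1(2,7)–1(3,7)=  → 5/22 unlike.
Row 3: 2(3,1)–1(3,2)≠ 2(3,1)–1(4,2)≠ 1(3,2)–1(3,3)= 1(3,2)–1(4,2)= 1(3,2)–1(4,3)= 1(3,3)–1(3,4)= 1(3,3)–1(4,3)= 1(3,3)–1(4,4)= 1(3,3)–1(4,2)= 1(3,4)–1(3,5)= 1(3,4)–1(4,4)= 1(3,4)–1(4,5)= 1(3,4)–1(4,3)= 1(3,5)–1(4,5)= 1(3,5)–2(4,6)≠ 1(3,5)–1(4,4)= 1(3,7)–2(4,7)≠ 1(3,7)–2(4,6)≠  → 5/18 unlike.
Row 4: 1(4,2)–1(4,3)= 1(4,3)–1(4,4)= 1(4,4)–1(4,5)= 1(4,5)–2(4,6)≠ 2(4,6)–2(4,7)=  → 1/5 unlike.
Total adjacent occupied pairs: 70; unlike-type pairs: 14.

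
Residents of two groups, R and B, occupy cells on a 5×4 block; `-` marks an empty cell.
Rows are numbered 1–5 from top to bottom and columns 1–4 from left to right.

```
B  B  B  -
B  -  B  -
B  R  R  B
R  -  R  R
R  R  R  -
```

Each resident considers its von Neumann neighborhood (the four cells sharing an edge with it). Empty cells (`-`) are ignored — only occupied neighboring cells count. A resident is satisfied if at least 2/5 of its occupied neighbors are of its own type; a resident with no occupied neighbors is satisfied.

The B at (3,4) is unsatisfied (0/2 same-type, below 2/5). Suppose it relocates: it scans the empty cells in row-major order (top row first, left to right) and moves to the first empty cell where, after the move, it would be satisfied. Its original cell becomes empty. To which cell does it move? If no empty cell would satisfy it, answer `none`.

Vacating (3,4). Empty cells in order:
  (1,4): 1/1 same-type → satisfied — stop here.

(1,4)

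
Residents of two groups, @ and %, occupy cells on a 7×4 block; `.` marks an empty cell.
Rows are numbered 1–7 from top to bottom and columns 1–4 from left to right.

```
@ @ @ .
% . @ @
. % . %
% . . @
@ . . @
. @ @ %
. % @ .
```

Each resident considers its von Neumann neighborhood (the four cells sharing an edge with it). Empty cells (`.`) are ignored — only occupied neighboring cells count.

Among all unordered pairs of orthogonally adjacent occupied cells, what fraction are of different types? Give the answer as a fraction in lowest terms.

Scan each occupied cell's neighbors to the right and below so each pair is counted once.
From row 1: 1 unlike of 4 pairs (running 1/4).
From row 2: 1 unlike of 2 pairs (running 2/6).
From row 3: 1 unlike of 1 pairs (running 3/7).
From row 4: 1 unlike of 2 pairs (running 4/9).
From row 5: 1 unlike of 1 pairs (running 5/10).
From row 6: 2 unlike of 4 pairs (running 7/14).
From row 7: 1 unlike of 1 pairs (running 8/15).
Total adjacent occupied pairs: 15; unlike-type pairs: 8.
8/15 is already in lowest terms.

8/15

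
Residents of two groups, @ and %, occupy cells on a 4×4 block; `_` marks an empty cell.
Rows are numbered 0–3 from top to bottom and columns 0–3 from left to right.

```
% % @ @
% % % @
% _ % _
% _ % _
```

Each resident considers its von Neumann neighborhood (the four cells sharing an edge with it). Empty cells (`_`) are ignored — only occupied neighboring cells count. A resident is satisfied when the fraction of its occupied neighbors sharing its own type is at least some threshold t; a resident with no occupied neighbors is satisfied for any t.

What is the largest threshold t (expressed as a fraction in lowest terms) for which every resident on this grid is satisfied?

Row 0: (0,0)% 2/2 · (0,1)% 2/3 · (0,2)@ 1/3 · (0,3)@ 2/2
Row 1: (1,0)% 3/3 · (1,1)% 3/3 · (1,2)% 2/4 · (1,3)@ 1/2
Row 2: (2,0)% 2/2 · (2,2)% 2/2
Row 3: (3,0)% 1/1 · (3,2)% 1/1
The smallest same-type fraction is 1/3 at (0,2), which reduces to 1/3. Any threshold above that leaves this resident unsatisfied.

1/3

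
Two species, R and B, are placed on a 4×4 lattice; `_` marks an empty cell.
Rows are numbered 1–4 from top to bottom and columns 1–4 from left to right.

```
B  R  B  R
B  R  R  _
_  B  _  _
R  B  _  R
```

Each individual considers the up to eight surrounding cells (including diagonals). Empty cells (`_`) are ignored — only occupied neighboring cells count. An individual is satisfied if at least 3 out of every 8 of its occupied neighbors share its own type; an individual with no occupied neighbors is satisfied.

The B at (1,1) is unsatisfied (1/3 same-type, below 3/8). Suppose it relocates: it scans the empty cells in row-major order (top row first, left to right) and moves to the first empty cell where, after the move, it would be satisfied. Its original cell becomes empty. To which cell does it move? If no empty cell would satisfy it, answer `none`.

(3,1)

Vacating (1,1). Empty cells in order:
  (2,4): 1/3 same-type → still unsatisfied.
  (3,1): 3/5 same-type → satisfied — stop here.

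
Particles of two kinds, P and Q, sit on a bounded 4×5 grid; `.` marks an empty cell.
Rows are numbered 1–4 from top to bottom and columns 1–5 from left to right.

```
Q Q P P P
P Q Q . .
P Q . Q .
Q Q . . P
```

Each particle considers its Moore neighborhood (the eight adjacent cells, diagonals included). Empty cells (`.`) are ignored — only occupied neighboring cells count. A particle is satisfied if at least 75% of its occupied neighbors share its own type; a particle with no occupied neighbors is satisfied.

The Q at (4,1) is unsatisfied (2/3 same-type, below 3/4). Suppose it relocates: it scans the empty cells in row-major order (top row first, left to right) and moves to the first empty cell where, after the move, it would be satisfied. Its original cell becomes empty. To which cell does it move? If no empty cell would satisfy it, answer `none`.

(3,3)

Vacating (4,1). Empty cells in order:
  (2,4): 2/5 same-type → still unsatisfied.
  (2,5): 1/3 same-type → still unsatisfied.
  (3,3): 5/5 same-type → satisfied — stop here.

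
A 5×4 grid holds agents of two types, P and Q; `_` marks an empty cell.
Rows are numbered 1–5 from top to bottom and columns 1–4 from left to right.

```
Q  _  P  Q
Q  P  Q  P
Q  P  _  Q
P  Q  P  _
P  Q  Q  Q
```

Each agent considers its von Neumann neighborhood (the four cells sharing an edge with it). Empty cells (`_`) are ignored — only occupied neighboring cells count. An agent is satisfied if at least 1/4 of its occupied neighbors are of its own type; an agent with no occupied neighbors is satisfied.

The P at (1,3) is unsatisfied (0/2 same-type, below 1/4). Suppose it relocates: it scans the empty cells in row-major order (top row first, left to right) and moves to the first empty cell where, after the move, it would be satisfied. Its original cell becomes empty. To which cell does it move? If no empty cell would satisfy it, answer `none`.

Vacating (1,3). Empty cells in order:
  (1,2): 1/2 same-type → satisfied — stop here.

(1,2)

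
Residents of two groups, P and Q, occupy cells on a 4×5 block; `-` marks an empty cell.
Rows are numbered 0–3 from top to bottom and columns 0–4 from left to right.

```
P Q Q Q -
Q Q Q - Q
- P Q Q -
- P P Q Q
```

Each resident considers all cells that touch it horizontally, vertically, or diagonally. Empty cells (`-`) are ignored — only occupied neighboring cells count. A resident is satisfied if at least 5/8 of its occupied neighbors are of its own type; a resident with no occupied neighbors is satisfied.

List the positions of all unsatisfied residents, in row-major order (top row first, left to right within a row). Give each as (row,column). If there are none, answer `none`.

Row 0: (0,0)P 0/3 not · (0,1)Q 4/5 satisfied · (0,2)Q 4/4 satisfied · (0,3)Q 3/3 satisfied
Row 1: (1,0)Q 2/4 not · (1,1)Q 5/7 satisfied · (1,2)Q 6/7 satisfied · (1,4)Q 2/2 satisfied
Row 2: (2,1)P 2/6 not · (2,2)Q 4/7 not · (2,3)Q 5/6 satisfied
Row 3: (3,1)P 2/3 satisfied · (3,2)P 2/5 not · (3,3)Q 3/4 satisfied · (3,4)Q 2/2 satisfied

(0,0), (1,0), (2,1), (2,2), (3,2)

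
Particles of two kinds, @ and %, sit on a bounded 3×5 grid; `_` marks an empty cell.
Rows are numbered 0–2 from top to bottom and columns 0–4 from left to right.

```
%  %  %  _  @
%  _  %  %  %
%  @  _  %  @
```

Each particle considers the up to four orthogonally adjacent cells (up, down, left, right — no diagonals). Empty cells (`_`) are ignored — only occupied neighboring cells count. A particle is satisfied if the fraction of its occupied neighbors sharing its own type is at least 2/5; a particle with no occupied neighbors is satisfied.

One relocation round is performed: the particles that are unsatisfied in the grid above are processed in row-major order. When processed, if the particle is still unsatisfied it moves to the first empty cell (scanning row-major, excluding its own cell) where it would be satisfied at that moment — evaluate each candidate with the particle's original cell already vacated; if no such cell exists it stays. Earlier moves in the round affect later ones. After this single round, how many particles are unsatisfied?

0

Initially unsatisfied (in order): (0,4), (1,4), (2,1), (2,4).
  (0,4): no empty cell satisfies it; stays.
  (1,4) → (0,3).
  (2,1) → (1,4).
  (2,4): now satisfied by earlier moves; stays.
Resulting grid:
% % % % @
% _ % % @
% _ _ % @
All satisfied now.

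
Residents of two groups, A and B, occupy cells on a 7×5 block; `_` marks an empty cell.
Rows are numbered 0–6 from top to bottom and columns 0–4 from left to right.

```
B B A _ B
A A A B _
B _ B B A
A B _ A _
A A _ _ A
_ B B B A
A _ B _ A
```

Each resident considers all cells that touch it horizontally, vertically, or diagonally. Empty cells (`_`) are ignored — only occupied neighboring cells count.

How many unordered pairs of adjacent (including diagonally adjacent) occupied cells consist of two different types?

Scan each occupied cell's neighbors to the right and below (and the two forward diagonals) so each pair is counted once.
Row 0: B(0,0)–B(0,1)= B(0,0)–A(1,0)≠ B(0,0)–A(1,1)≠ B(0,1)–A(0,2)≠ B(0,1)–A(1,1)≠ B(0,1)–A(1,2)≠ B(0,1)–A(1,0)≠ A(0,2)–A(1,2)= A(0,2)–B(1,3)≠ A(0,2)–A(1,1)= B(0,4)–B(1,3)=  → 7/11 unlike.
Row 1: A(1,0)–A(1,1)= A(1,0)–B(2,0)≠ A(1,1)–A(1,2)= A(1,1)–B(2,2)≠ A(1,1)–B(2,0)≠ A(1,2)–B(1,3)≠ A(1,2)–B(2,2)≠ A(1,2)–B(2,3)≠ B(1,3)–B(2,3)= B(1,3)–A(2,4)≠ B(1,3)–B(2,2)=  → 7/11 unlike.
Row 2: B(2,0)–A(3,0)≠ B(2,0)–B(3,1)= B(2,2)–B(2,3)= B(2,2)–A(3,3)≠ B(2,2)–B(3,1)= B(2,3)–A(2,4)≠ B(2,3)–A(3,3)≠ A(2,4)–A(3,3)=  → 4/8 unlike.
Row 3: A(3,0)–B(3,1)≠ A(3,0)–A(4,0)= A(3,0)–A(4,1)= B(3,1)–A(4,1)≠ B(3,1)–A(4,0)≠ A(3,3)–A(4,4)=  → 3/6 unlike.
Row 4: A(4,0)–A(4,1)= A(4,0)–B(5,1)≠ A(4,1)–B(5,1)≠ A(4,1)–B(5,2)≠ A(4,4)–A(5,4)= A(4,4)–B(5,3)≠  → 4/6 unlike.
Row 5: B(5,1)–B(5,2)= B(5,1)–B(6,2)= B(5,1)–A(6,0)≠ B(5,2)–B(5,3)= B(5,2)–B(6,2)= B(5,3)–A(5,4)≠ B(5,3)–A(6,4)≠ B(5,3)–B(6,2)= A(5,4)–A(6,4)=  → 3/9 unlike.
Total adjacent occupied pairs: 51; unlike-type pairs: 28.

28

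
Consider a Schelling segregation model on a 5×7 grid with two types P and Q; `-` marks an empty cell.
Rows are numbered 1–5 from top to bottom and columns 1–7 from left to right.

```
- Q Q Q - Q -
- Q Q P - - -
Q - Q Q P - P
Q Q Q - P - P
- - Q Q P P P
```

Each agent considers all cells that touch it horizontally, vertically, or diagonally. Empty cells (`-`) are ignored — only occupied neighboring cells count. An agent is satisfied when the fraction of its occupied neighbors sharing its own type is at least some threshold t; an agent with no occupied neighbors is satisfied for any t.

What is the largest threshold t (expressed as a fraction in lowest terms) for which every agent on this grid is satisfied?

1/6

Row 1: (1,2)Q 3/3 · (1,3)Q 4/5 · (1,4)Q 2/3 · (1,6)Q — no occupied neighbors
Row 2: (2,2)Q 5/5 · (2,3)Q 6/7 · (2,4)P 1/6
Row 3: (3,1)Q 3/3 · (3,3)Q 5/6 · (3,4)Q 3/6 · (3,5)P 2/3 · (3,7)P 1/1
Row 4: (4,1)Q 2/2 · (4,2)Q 5/5 · (4,3)Q 5/5 · (4,5)P 3/5 · (4,7)P 3/3
Row 5: (5,3)Q 3/3 · (5,4)Q 2/4 · (5,5)P 2/3 · (5,6)P 4/4 · (5,7)P 2/2
The smallest same-type fraction is 1/6 at (2,4), which reduces to 1/6. Any threshold above that leaves this agent unsatisfied.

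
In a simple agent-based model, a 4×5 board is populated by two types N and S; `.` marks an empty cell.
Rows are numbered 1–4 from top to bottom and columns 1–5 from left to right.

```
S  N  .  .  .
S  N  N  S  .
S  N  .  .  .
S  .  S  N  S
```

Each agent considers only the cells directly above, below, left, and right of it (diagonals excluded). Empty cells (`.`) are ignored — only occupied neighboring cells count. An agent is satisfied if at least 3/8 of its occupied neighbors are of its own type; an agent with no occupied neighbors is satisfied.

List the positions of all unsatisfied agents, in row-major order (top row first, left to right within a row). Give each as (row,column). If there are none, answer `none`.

(1,1)S 1/2 ok
(1,2)N 1/2 ok
(2,1)S 2/3 ok
(2,2)N 3/4 ok
(2,3)N 1/2 ok
(2,4)S 0/1 unhappy
(3,1)S 2/3 ok
(3,2)N 1/2 ok
(4,1)S 1/1 ok
(4,3)S 0/1 unhappy
(4,4)N 0/2 unhappy
(4,5)S 0/1 unhappy

(2,4), (4,3), (4,4), (4,5)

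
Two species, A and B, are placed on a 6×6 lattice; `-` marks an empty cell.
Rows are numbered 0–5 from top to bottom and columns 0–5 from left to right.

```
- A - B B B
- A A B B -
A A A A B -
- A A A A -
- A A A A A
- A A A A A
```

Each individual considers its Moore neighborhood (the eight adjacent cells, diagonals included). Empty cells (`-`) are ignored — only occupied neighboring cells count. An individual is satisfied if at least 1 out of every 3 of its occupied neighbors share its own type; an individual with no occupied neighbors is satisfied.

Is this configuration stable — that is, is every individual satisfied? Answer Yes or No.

Yes

(0,1)A 2/2 ok
(0,3)B 3/4 ok
(0,4)B 4/4 ok
(0,5)B 2/2 ok
(1,1)A 5/5 ok
(1,2)A 5/7 ok
(1,3)B 4/7 ok
(1,4)B 5/6 ok
(2,0)A 3/3 ok
(2,1)A 6/6 ok
(2,2)A 7/8 ok
(2,3)A 5/8 ok
(2,4)B 2/5 ok
(3,1)A 6/6 ok
(3,2)A 8/8 ok
(3,3)A 7/8 ok
(3,4)A 5/6 ok
(4,1)A 5/5 ok
(4,2)A 8/8 ok
(4,3)A 8/8 ok
(4,4)A 7/7 ok
(4,5)A 4/4 ok
(5,1)A 3/3 ok
(5,2)A 5/5 ok
(5,3)A 5/5 ok
(5,4)A 5/5 ok
(5,5)A 3/3 ok
All meet the threshold, so the configuration is stable.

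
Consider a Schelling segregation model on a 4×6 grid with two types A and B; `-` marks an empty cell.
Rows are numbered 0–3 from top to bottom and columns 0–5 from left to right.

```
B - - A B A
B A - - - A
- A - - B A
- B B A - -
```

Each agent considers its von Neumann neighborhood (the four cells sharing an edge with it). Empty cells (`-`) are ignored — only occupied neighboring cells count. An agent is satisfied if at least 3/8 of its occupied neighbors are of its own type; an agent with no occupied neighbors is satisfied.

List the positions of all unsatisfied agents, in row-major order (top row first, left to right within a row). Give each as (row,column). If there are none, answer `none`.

(0,3), (0,4), (2,4), (3,3)

(0,0)B 1/1 satisfied
(0,3)A 0/1 not
(0,4)B 0/2 not
(0,5)A 1/2 satisfied
(1,0)B 1/2 satisfied
(1,1)A 1/2 satisfied
(1,5)A 2/2 satisfied
(2,1)A 1/2 satisfied
(2,4)B 0/1 not
(2,5)A 1/2 satisfied
(3,1)B 1/2 satisfied
(3,2)B 1/2 satisfied
(3,3)A 0/1 not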